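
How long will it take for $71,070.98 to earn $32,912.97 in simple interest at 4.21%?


Rearrange the simple interest formula for t:
I = P × r × t  ⇒  t = I / (P × r)
t = $32,912.97 / ($71,070.98 × 0.0421)
t = 11

t = I/(P×r) = 11 years


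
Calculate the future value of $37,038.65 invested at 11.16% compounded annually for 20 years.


Compound interest formula: A = P(1 + r/n)^(nt)
A = $37,038.65 × (1 + 0.1116/1)^(1 × 20)
Growth factor: (1 + 0.1116/1)^20 = 8.297949
A = $37,038.65 × 8.297949
A = $307,344.83

A = P(1 + r/n)^(nt) = $307,344.83


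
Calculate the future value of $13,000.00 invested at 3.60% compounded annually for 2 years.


Compound interest formula: A = P(1 + r/n)^(nt)
A = $13,000.00 × (1 + 0.036/1)^(1 × 2)
Growth factor: (1 + 0.036/1)^2 = 1.073296
A = $13,000.00 × 1.073296
A = $13,952.85

A = P(1 + r/n)^(nt) = $13,952.85


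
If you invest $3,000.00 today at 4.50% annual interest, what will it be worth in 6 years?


Future value formula: FV = PV × (1 + r)^t
FV = $3,000.00 × (1 + 0.045)^6
FV = $3,000.00 × 1.302260
FV = $3,906.78

FV = PV × (1 + r)^t = $3,906.78


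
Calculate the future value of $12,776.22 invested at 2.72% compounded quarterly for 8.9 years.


Compound interest formula: A = P(1 + r/n)^(nt)
A = $12,776.22 × (1 + 0.0272/4)^(4 × 8.9)
Growth factor: (1 + 0.0272/4)^35.6 = 1.272853
A = $12,776.22 × 1.272853
A = $16,262.25

A = P(1 + r/n)^(nt) = $16,262.25


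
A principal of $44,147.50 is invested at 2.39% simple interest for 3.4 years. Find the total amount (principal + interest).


Total amount formula: A = P(1 + rt) = P + P·r·t
Interest: I = P × r × t = $44,147.50 × 0.0239 × 3.4 = $3,587.43
A = P + I = $44,147.50 + $3,587.43 = $47,734.93

A = P + I = P(1 + rt) = $47,734.93


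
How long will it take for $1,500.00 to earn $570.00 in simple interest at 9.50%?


Rearrange the simple interest formula for t:
I = P × r × t  ⇒  t = I / (P × r)
t = $570.00 / ($1,500.00 × 0.095)
t = 4

t = I/(P×r) = 4 years


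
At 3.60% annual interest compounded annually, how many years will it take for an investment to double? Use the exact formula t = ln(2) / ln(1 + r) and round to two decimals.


Doubling condition: (1 + r)^t = 2
Take ln of both sides: t × ln(1 + r) = ln(2)
t = ln(2) / ln(1 + r)
t = 0.693147 / 0.035367
t = 19.60

t = ln(2) / ln(1 + r) = 19.60 years


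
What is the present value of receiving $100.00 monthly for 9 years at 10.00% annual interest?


Present value of an ordinary annuity: PV = PMT × (1 − (1 + r)^(−n)) / r
Monthly rate r = 0.1/12 ≈ 0.00833333, n = 108
PV = $100.00 × (1 − (1 + 0.1/12)^(−108)) / (0.1/12)
PV = $100.00 × 71.029355
PV = $7,102.94

PV = PMT × (1-(1+r)^(-n))/r = $7,102.94


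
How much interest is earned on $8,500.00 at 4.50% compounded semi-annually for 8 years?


Compound interest earned = final amount − principal.
A = P(1 + r/n)^(nt) = $8,500.00 × (1 + 0.045/2)^(2 × 8) = $12,134.78
Interest = A − P = $12,134.78 − $8,500.00 = $3,634.78

Interest = A - P = $3,634.78


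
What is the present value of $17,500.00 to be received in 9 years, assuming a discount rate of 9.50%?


Present value formula: PV = FV / (1 + r)^t
PV = $17,500.00 / (1 + 0.095)^9
PV = $17,500.00 / 2.263222
PV = $7,732.34

PV = FV / (1 + r)^t = $7,732.34


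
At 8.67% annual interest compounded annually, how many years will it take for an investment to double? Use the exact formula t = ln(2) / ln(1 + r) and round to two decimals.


Doubling condition: (1 + r)^t = 2
Take ln of both sides: t × ln(1 + r) = ln(2)
t = ln(2) / ln(1 + r)
t = 0.693147 / 0.083146
t = 8.34

t = ln(2) / ln(1 + r) = 8.34 years


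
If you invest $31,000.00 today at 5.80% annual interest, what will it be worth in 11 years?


Future value formula: FV = PV × (1 + r)^t
FV = $31,000.00 × (1 + 0.058)^11
FV = $31,000.00 × 1.8592695
FV = $57,637.35

FV = PV × (1 + r)^t = $57,637.35


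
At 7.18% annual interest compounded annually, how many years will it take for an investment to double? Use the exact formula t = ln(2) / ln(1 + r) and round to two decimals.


Doubling condition: (1 + r)^t = 2
Take ln of both sides: t × ln(1 + r) = ln(2)
t = ln(2) / ln(1 + r)
t = 0.693147 / 0.069339
t = 10.00

t = ln(2) / ln(1 + r) = 10.00 years


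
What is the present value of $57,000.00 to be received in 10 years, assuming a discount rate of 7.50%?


Present value formula: PV = FV / (1 + r)^t
PV = $57,000.00 / (1 + 0.075)^10
PV = $57,000.00 / 2.061032
PV = $27,656.05

PV = FV / (1 + r)^t = $27,656.05


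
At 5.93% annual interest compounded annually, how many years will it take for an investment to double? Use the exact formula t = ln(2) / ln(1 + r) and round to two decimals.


Doubling condition: (1 + r)^t = 2
Take ln of both sides: t × ln(1 + r) = ln(2)
t = ln(2) / ln(1 + r)
t = 0.693147 / 0.057608
t = 12.03

t = ln(2) / ln(1 + r) = 12.03 years


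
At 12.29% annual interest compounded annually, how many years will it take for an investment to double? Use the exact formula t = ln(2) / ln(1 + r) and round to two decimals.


Doubling condition: (1 + r)^t = 2
Take ln of both sides: t × ln(1 + r) = ln(2)
t = ln(2) / ln(1 + r)
t = 0.693147 / 0.115915
t = 5.98

t = ln(2) / ln(1 + r) = 5.98 years


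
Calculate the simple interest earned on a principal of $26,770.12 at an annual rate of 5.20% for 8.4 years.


Simple interest formula: I = P × r × t
I = $26,770.12 × 0.052 × 8.4
I = $11,693.19

I = P × r × t = $11,693.19


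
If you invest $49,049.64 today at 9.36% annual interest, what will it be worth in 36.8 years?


Future value formula: FV = PV × (1 + r)^t
FV = $49,049.64 × (1 + 0.0936)^36.8
FV = $49,049.64 × 26.9149054
FV = $1,320,166.42

FV = PV × (1 + r)^t = $1,320,166.42


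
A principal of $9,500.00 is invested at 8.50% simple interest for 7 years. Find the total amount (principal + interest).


Total amount formula: A = P(1 + rt) = P + P·r·t
Interest: I = P × r × t = $9,500.00 × 0.085 × 7 = $5,652.50
A = P + I = $9,500.00 + $5,652.50 = $15,152.50

A = P + I = P(1 + rt) = $15,152.50


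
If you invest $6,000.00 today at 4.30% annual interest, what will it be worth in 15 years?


Future value formula: FV = PV × (1 + r)^t
FV = $6,000.00 × (1 + 0.043)^15
FV = $6,000.00 × 1.880462
FV = $11,282.77

FV = PV × (1 + r)^t = $11,282.77


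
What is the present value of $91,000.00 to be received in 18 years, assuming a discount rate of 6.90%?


Present value formula: PV = FV / (1 + r)^t
PV = $91,000.00 / (1 + 0.069)^18
PV = $91,000.00 / 3.323523
PV = $27,380.58

PV = FV / (1 + r)^t = $27,380.58


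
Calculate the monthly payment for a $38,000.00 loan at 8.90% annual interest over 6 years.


Loan payment formula: PMT = PV × r / (1 − (1 + r)^(−n))
Monthly rate r = 0.089/12 ≈ 0.00741667, n = 72 months
Denominator: 1 − (1 + 0.089/12)^(−72) = 0.412588
PMT = $38,000.00 × (0.089/12) / 0.412588
PMT = $683.09 per month

PMT = PV × r / (1-(1+r)^(-n)) = $683.09/month


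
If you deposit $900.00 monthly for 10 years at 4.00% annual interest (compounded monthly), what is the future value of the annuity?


Future value of an ordinary annuity: FV = PMT × ((1 + r)^n − 1) / r
Monthly rate r = 0.04/12 ≈ 0.00333333, n = 120
FV = $900.00 × ((1 + 0.04/12)^120 − 1) / (0.04/12)
FV = $900.00 × 147.249805
FV = $132,524.82

FV = PMT × ((1+r)^n - 1)/r = $132,524.82


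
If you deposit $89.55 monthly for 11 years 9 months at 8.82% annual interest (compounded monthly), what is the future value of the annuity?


Future value of an ordinary annuity: FV = PMT × ((1 + r)^n − 1) / r
Monthly rate r = 0.0882/12 = 0.00735, n = 141
FV = $89.55 × ((1 + 0.0882/12)^141 − 1) / (0.0882/12)
FV = $89.55 × 246.019820
FV = $22,031.07

FV = PMT × ((1+r)^n - 1)/r = $22,031.07


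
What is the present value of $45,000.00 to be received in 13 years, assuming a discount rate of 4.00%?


Present value formula: PV = FV / (1 + r)^t
PV = $45,000.00 / (1 + 0.04)^13
PV = $45,000.00 / 1.665074
PV = $27,025.83

PV = FV / (1 + r)^t = $27,025.83


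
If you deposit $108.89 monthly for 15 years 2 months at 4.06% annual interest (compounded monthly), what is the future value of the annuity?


Future value of an ordinary annuity: FV = PMT × ((1 + r)^n − 1) / r
Monthly rate r = 0.0406/12 ≈ 0.00338333, n = 182
FV = $108.89 × ((1 + 0.0406/12)^182 − 1) / (0.0406/12)
FV = $108.89 × 250.980987
FV = $27,329.32

FV = PMT × ((1+r)^n - 1)/r = $27,329.32


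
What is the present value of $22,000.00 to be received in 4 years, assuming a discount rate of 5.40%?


Present value formula: PV = FV / (1 + r)^t
PV = $22,000.00 / (1 + 0.054)^4
PV = $22,000.00 / 1.2341344
PV = $17,826.26

PV = FV / (1 + r)^t = $17,826.26


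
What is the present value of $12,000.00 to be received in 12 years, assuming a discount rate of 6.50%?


Present value formula: PV = FV / (1 + r)^t
PV = $12,000.00 / (1 + 0.065)^12
PV = $12,000.00 / 2.129096
PV = $5,636.19

PV = FV / (1 + r)^t = $5,636.19


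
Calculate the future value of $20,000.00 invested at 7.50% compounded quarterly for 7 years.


Compound interest formula: A = P(1 + r/n)^(nt)
A = $20,000.00 × (1 + 0.075/4)^(4 × 7)
Growth factor: (1 + 0.075/4)^28 = 1.682261
A = $20,000.00 × 1.682261
A = $33,645.22

A = P(1 + r/n)^(nt) = $33,645.22


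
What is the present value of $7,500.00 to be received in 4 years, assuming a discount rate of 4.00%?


Present value formula: PV = FV / (1 + r)^t
PV = $7,500.00 / (1 + 0.04)^4
PV = $7,500.00 / 1.169859
PV = $6,411.03

PV = FV / (1 + r)^t = $6,411.03


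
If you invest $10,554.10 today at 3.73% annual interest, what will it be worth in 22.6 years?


Future value formula: FV = PV × (1 + r)^t
FV = $10,554.10 × (1 + 0.0373)^22.6
FV = $10,554.10 × 2.287910
FV = $24,146.83

FV = PV × (1 + r)^t = $24,146.83


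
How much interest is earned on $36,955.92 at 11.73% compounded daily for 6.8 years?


Compound interest earned = final amount − principal.
A = P(1 + r/n)^(nt) = $36,955.92 × (1 + 0.1173/365)^(365 × 6.8) = $82,042.52
Interest = A − P = $82,042.52 − $36,955.92 = $45,086.60

Interest = A - P = $45,086.60


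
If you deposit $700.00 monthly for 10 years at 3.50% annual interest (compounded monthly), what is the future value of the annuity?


Future value of an ordinary annuity: FV = PMT × ((1 + r)^n − 1) / r
Monthly rate r = 0.035/12 ≈ 0.00291667, n = 120
FV = $700.00 × ((1 + 0.035/12)^120 − 1) / (0.035/12)
FV = $700.00 × 143.432510
FV = $100,402.76

FV = PMT × ((1+r)^n - 1)/r = $100,402.76


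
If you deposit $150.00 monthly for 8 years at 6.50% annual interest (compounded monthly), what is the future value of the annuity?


Future value of an ordinary annuity: FV = PMT × ((1 + r)^n − 1) / r
Monthly rate r = 0.065/12 ≈ 0.00541667, n = 96
FV = $150.00 × ((1 + 0.065/12)^96 − 1) / (0.065/12)
FV = $150.00 × 125.477348
FV = $18,821.60

FV = PMT × ((1+r)^n - 1)/r = $18,821.60


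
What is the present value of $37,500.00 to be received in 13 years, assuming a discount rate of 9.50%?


Present value formula: PV = FV / (1 + r)^t
PV = $37,500.00 / (1 + 0.095)^13
PV = $37,500.00 / 3.253745
PV = $11,525.18

PV = FV / (1 + r)^t = $11,525.18


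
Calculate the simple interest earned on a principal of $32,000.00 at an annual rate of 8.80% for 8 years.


Simple interest formula: I = P × r × t
I = $32,000.00 × 0.088 × 8
I = $22,528.00

I = P × r × t = $22,528.00


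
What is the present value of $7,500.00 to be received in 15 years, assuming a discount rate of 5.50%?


Present value formula: PV = FV / (1 + r)^t
PV = $7,500.00 / (1 + 0.055)^15
PV = $7,500.00 / 2.232476
PV = $3,359.50

PV = FV / (1 + r)^t = $3,359.50


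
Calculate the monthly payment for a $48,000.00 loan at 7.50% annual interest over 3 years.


Loan payment formula: PMT = PV × r / (1 − (1 + r)^(−n))
Monthly rate r = 0.075/12 = 0.00625, n = 36 months
Denominator: 1 − (1 + 0.075/12)^(−36) = 0.200924
PMT = $48,000.00 × (0.075/12) / 0.200924
PMT = $1,493.10 per month

PMT = PV × r / (1-(1+r)^(-n)) = $1,493.10/month


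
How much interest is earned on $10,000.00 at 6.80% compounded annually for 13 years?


Compound interest earned = final amount − principal.
A = P(1 + r/n)^(nt) = $10,000.00 × (1 + 0.068/1)^(1 × 13) = $23,519.40
Interest = A − P = $23,519.40 − $10,000.00 = $13,519.40

Interest = A - P = $13,519.40


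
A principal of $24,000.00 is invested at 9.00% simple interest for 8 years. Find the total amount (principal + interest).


Total amount formula: A = P(1 + rt) = P + P·r·t
Interest: I = P × r × t = $24,000.00 × 0.09 × 8 = $17,280.00
A = P + I = $24,000.00 + $17,280.00 = $41,280.00

A = P + I = P(1 + rt) = $41,280.00


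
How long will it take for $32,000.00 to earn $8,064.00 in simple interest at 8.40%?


Rearrange the simple interest formula for t:
I = P × r × t  ⇒  t = I / (P × r)
t = $8,064.00 / ($32,000.00 × 0.084)
t = 3

t = I/(P×r) = 3 years


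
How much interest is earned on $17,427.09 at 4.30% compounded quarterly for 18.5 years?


Compound interest earned = final amount − principal.
A = P(1 + r/n)^(nt) = $17,427.09 × (1 + 0.043/4)^(4 × 18.5) = $38,446.99
Interest = A − P = $38,446.99 − $17,427.09 = $21,019.90

Interest = A - P = $21,019.90


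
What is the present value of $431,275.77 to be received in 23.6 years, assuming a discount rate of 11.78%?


Present value formula: PV = FV / (1 + r)^t
PV = $431,275.77 / (1 + 0.1178)^23.6
PV = $431,275.77 / 13.848186
PV = $31,143.12

PV = FV / (1 + r)^t = $31,143.12


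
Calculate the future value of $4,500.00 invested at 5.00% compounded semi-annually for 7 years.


Compound interest formula: A = P(1 + r/n)^(nt)
A = $4,500.00 × (1 + 0.05/2)^(2 × 7)
Growth factor: (1 + 0.05/2)^14 = 1.412974
A = $4,500.00 × 1.412974
A = $6,358.38

A = P(1 + r/n)^(nt) = $6,358.38


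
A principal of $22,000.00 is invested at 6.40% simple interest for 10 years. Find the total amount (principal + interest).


Total amount formula: A = P(1 + rt) = P + P·r·t
Interest: I = P × r × t = $22,000.00 × 0.064 × 10 = $14,080.00
A = P + I = $22,000.00 + $14,080.00 = $36,080.00

A = P + I = P(1 + rt) = $36,080.00


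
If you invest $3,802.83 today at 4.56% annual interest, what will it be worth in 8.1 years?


Future value formula: FV = PV × (1 + r)^t
FV = $3,802.83 × (1 + 0.0456)^8.1
FV = $3,802.83 × 1.435031
FV = $5,457.18

FV = PV × (1 + r)^t = $5,457.18


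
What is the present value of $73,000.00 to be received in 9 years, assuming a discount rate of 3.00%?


Present value formula: PV = FV / (1 + r)^t
PV = $73,000.00 / (1 + 0.03)^9
PV = $73,000.00 / 1.3047732
PV = $55,948.42

PV = FV / (1 + r)^t = $55,948.42


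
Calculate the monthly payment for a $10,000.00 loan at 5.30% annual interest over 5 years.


Loan payment formula: PMT = PV × r / (1 − (1 + r)^(−n))
Monthly rate r = 0.053/12 ≈ 0.00441667, n = 60 months
Denominator: 1 − (1 + 0.053/12)^(−60) = 0.232346
PMT = $10,000.00 × (0.053/12) / 0.232346
PMT = $190.09 per month

PMT = PV × r / (1-(1+r)^(-n)) = $190.09/month


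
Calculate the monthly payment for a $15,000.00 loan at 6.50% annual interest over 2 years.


Loan payment formula: PMT = PV × r / (1 − (1 + r)^(−n))
Monthly rate r = 0.065/12 ≈ 0.00541667, n = 24 months
Denominator: 1 − (1 + 0.065/12)^(−24) = 0.1215965
PMT = $15,000.00 × (0.065/12) / 0.1215965
PMT = $668.19 per month

PMT = PV × r / (1-(1+r)^(-n)) = $668.19/month


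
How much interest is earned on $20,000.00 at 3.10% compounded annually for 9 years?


Compound interest earned = final amount − principal.
A = P(1 + r/n)^(nt) = $20,000.00 × (1 + 0.031/1)^(1 × 9) = $26,324.37
Interest = A − P = $26,324.37 − $20,000.00 = $6,324.37

Interest = A - P = $6,324.37


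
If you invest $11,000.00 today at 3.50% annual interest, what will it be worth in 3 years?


Future value formula: FV = PV × (1 + r)^t
FV = $11,000.00 × (1 + 0.035)^3
FV = $11,000.00 × 1.108718
FV = $12,195.90

FV = PV × (1 + r)^t = $12,195.90


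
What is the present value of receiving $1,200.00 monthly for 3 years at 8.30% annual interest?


Present value of an ordinary annuity: PV = PMT × (1 − (1 + r)^(−n)) / r
Monthly rate r = 0.083/12 ≈ 0.00691667, n = 36
PV = $1,200.00 × (1 − (1 + 0.083/12)^(−36)) / (0.083/12)
PV = $1,200.00 × 31.771302
PV = $38,125.56

PV = PMT × (1-(1+r)^(-n))/r = $38,125.56


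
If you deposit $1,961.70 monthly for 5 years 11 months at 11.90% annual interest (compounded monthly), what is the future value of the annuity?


Future value of an ordinary annuity: FV = PMT × ((1 + r)^n − 1) / r
Monthly rate r = 0.119/12 ≈ 0.00991667, n = 71
FV = $1,961.70 × ((1 + 0.119/12)^71 − 1) / (0.119/12)
FV = $1,961.70 × 102.352122
FV = $200,784.16

FV = PMT × ((1+r)^n - 1)/r = $200,784.16


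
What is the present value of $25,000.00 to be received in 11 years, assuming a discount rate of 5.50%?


Present value formula: PV = FV / (1 + r)^t
PV = $25,000.00 / (1 + 0.055)^11
PV = $25,000.00 / 1.8020924
PV = $13,872.76

PV = FV / (1 + r)^t = $13,872.76


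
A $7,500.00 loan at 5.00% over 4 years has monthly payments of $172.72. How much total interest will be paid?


Total paid over the life of the loan = PMT × n.
Total paid = $172.72 × 48 = $8,290.56
Total interest = total paid − principal = $8,290.56 − $7,500.00 = $790.56

Total interest = (PMT × n) - PV = $790.56


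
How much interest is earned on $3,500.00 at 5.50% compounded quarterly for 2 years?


Compound interest earned = final amount − principal.
A = P(1 + r/n)^(nt) = $3,500.00 × (1 + 0.055/4)^(4 × 2) = $3,904.05
Interest = A − P = $3,904.05 − $3,500.00 = $404.05

Interest = A - P = $404.05


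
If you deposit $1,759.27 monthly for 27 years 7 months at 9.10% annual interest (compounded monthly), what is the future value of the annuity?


Future value of an ordinary annuity: FV = PMT × ((1 + r)^n − 1) / r
Monthly rate r = 0.091/12 ≈ 0.00758333, n = 331
FV = $1,759.27 × ((1 + 0.091/12)^331 − 1) / (0.091/12)
FV = $1,759.27 × 1475.600914
FV = $2,595,980.42

FV = PMT × ((1+r)^n - 1)/r = $2,595,980.42


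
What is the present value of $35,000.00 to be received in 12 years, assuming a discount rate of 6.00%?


Present value formula: PV = FV / (1 + r)^t
PV = $35,000.00 / (1 + 0.06)^12
PV = $35,000.00 / 2.012196
PV = $17,393.93

PV = FV / (1 + r)^t = $17,393.93


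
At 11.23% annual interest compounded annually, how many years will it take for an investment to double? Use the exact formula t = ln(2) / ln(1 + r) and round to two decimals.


Doubling condition: (1 + r)^t = 2
Take ln of both sides: t × ln(1 + r) = ln(2)
t = ln(2) / ln(1 + r)
t = 0.693147 / 0.106430
t = 6.51

t = ln(2) / ln(1 + r) = 6.51 years


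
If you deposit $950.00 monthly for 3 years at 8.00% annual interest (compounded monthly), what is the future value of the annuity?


Future value of an ordinary annuity: FV = PMT × ((1 + r)^n − 1) / r
Monthly rate r = 0.08/12 ≈ 0.00666667, n = 36
FV = $950.00 × ((1 + 0.08/12)^36 − 1) / (0.08/12)
FV = $950.00 × 40.535558
FV = $38,508.78

FV = PMT × ((1+r)^n - 1)/r = $38,508.78


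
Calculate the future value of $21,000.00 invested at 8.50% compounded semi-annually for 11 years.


Compound interest formula: A = P(1 + r/n)^(nt)
A = $21,000.00 × (1 + 0.085/2)^(2 × 11)
Growth factor: (1 + 0.085/2)^22 = 2.4984657
A = $21,000.00 × 2.4984657
A = $52,467.78

A = P(1 + r/n)^(nt) = $52,467.78


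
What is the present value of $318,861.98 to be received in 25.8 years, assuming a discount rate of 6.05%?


Present value formula: PV = FV / (1 + r)^t
PV = $318,861.98 / (1 + 0.0605)^25.8
PV = $318,861.98 / 4.5517181
PV = $70,053.10

PV = FV / (1 + r)^t = $70,053.10


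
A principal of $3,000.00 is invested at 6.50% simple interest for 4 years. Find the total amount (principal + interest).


Total amount formula: A = P(1 + rt) = P + P·r·t
Interest: I = P × r × t = $3,000.00 × 0.065 × 4 = $780.00
A = P + I = $3,000.00 + $780.00 = $3,780.00

A = P + I = P(1 + rt) = $3,780.00


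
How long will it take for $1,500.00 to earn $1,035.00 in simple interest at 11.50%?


Rearrange the simple interest formula for t:
I = P × r × t  ⇒  t = I / (P × r)
t = $1,035.00 / ($1,500.00 × 0.115)
t = 6

t = I/(P×r) = 6 years


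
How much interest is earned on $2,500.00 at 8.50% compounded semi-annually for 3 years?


Compound interest earned = final amount − principal.
A = P(1 + r/n)^(nt) = $2,500.00 × (1 + 0.085/2)^(2 × 3) = $3,209.20
Interest = A − P = $3,209.20 − $2,500.00 = $709.20

Interest = A - P = $709.20


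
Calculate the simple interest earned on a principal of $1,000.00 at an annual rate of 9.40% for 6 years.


Simple interest formula: I = P × r × t
I = $1,000.00 × 0.094 × 6
I = $564.00

I = P × r × t = $564.00


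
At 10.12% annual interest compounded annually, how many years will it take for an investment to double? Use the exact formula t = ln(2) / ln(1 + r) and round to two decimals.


Doubling condition: (1 + r)^t = 2
Take ln of both sides: t × ln(1 + r) = ln(2)
t = ln(2) / ln(1 + r)
t = 0.693147 / 0.096400
t = 7.19

t = ln(2) / ln(1 + r) = 7.19 years


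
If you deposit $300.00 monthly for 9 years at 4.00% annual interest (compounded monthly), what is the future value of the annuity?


Future value of an ordinary annuity: FV = PMT × ((1 + r)^n − 1) / r
Monthly rate r = 0.04/12 ≈ 0.00333333, n = 108
FV = $300.00 × ((1 + 0.04/12)^108 − 1) / (0.04/12)
FV = $300.00 × 129.741474
FV = $38,922.44

FV = PMT × ((1+r)^n - 1)/r = $38,922.44


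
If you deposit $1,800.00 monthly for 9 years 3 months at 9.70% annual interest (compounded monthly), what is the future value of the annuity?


Future value of an ordinary annuity: FV = PMT × ((1 + r)^n − 1) / r
Monthly rate r = 0.097/12 ≈ 0.00808333, n = 111
FV = $1,800.00 × ((1 + 0.097/12)^111 − 1) / (0.097/12)
FV = $1,800.00 × 178.641291
FV = $321,554.32

FV = PMT × ((1+r)^n - 1)/r = $321,554.32


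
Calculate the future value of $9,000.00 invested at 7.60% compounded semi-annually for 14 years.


Compound interest formula: A = P(1 + r/n)^(nt)
A = $9,000.00 × (1 + 0.076/2)^(2 × 14)
Growth factor: (1 + 0.076/2)^28 = 2.841358
A = $9,000.00 × 2.841358
A = $25,572.22

A = P(1 + r/n)^(nt) = $25,572.22


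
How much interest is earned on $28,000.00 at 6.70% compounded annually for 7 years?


Compound interest earned = final amount − principal.
A = P(1 + r/n)^(nt) = $28,000.00 × (1 + 0.067/1)^(1 × 7) = $44,086.84
Interest = A − P = $44,086.84 − $28,000.00 = $16,086.84

Interest = A - P = $16,086.84


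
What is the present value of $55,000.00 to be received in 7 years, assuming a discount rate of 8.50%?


Present value formula: PV = FV / (1 + r)^t
PV = $55,000.00 / (1 + 0.085)^7
PV = $55,000.00 / 1.770142
PV = $31,070.95

PV = FV / (1 + r)^t = $31,070.95


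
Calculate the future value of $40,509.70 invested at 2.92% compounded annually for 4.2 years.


Compound interest formula: A = P(1 + r/n)^(nt)
A = $40,509.70 × (1 + 0.0292/1)^(1 × 4.2)
Growth factor: (1 + 0.0292/1)^4.2 = 1.1284935
A = $40,509.70 × 1.1284935
A = $45,714.93

A = P(1 + r/n)^(nt) = $45,714.93


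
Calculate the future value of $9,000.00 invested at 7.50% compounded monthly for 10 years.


Compound interest formula: A = P(1 + r/n)^(nt)
A = $9,000.00 × (1 + 0.075/12)^(12 × 10)
Growth factor: (1 + 0.075/12)^120 = 2.1120646
A = $9,000.00 × 2.1120646
A = $19,008.58

A = P(1 + r/n)^(nt) = $19,008.58


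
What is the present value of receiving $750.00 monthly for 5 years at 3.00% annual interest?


Present value of an ordinary annuity: PV = PMT × (1 − (1 + r)^(−n)) / r
Monthly rate r = 0.03/12 = 0.0025, n = 60
PV = $750.00 × (1 − (1 + 0.03/12)^(−60)) / (0.03/12)
PV = $750.00 × 55.652358
PV = $41,739.27

PV = PMT × (1-(1+r)^(-n))/r = $41,739.27


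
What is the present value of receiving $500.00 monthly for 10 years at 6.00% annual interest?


Present value of an ordinary annuity: PV = PMT × (1 − (1 + r)^(−n)) / r
Monthly rate r = 0.06/12 = 0.005, n = 120
PV = $500.00 × (1 − (1 + 0.06/12)^(−120)) / (0.06/12)
PV = $500.00 × 90.073453
PV = $45,036.73

PV = PMT × (1-(1+r)^(-n))/r = $45,036.73


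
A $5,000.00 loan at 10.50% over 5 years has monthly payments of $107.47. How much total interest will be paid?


Total paid over the life of the loan = PMT × n.
Total paid = $107.47 × 60 = $6,448.20
Total interest = total paid − principal = $6,448.20 − $5,000.00 = $1,448.20

Total interest = (PMT × n) - PV = $1,448.20


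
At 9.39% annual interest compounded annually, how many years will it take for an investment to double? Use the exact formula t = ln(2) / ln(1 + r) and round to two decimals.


Doubling condition: (1 + r)^t = 2
Take ln of both sides: t × ln(1 + r) = ln(2)
t = ln(2) / ln(1 + r)
t = 0.693147 / 0.089749
t = 7.72

t = ln(2) / ln(1 + r) = 7.72 years


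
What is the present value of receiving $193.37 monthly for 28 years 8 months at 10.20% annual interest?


Present value of an ordinary annuity: PV = PMT × (1 − (1 + r)^(−n)) / r
Monthly rate r = 0.102/12 = 0.0085, n = 344
PV = $193.37 × (1 − (1 + 0.102/12)^(−344)) / (0.102/12)
PV = $193.37 × 111.248670
PV = $21,512.16

PV = PMT × (1-(1+r)^(-n))/r = $21,512.16


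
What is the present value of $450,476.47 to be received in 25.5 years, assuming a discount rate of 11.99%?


Present value formula: PV = FV / (1 + r)^t
PV = $450,476.47 / (1 + 0.1199)^25.5
PV = $450,476.47 / 17.950260
PV = $25,095.82

PV = FV / (1 + r)^t = $25,095.82


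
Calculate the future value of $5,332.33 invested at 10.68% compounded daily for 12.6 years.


Compound interest formula: A = P(1 + r/n)^(nt)
A = $5,332.33 × (1 + 0.1068/365)^(365 × 12.6)
Growth factor: (1 + 0.1068/365)^4599 = 3.840041
A = $5,332.33 × 3.840041
A = $20,476.37

A = P(1 + r/n)^(nt) = $20,476.37


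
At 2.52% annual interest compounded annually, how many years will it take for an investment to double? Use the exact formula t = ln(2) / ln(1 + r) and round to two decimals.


Doubling condition: (1 + r)^t = 2
Take ln of both sides: t × ln(1 + r) = ln(2)
t = ln(2) / ln(1 + r)
t = 0.693147 / 0.024888
t = 27.85

t = ln(2) / ln(1 + r) = 27.85 years


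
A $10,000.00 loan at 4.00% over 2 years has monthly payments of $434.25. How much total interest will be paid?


Total paid over the life of the loan = PMT × n.
Total paid = $434.25 × 24 = $10,422.00
Total interest = total paid − principal = $10,422.00 − $10,000.00 = $422.00

Total interest = (PMT × n) - PV = $422.00


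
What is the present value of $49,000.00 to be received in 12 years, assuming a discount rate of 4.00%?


Present value formula: PV = FV / (1 + r)^t
PV = $49,000.00 / (1 + 0.04)^12
PV = $49,000.00 / 1.601032
PV = $30,605.26

PV = FV / (1 + r)^t = $30,605.26


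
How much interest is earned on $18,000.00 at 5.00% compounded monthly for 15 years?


Compound interest earned = final amount − principal.
A = P(1 + r/n)^(nt) = $18,000.00 × (1 + 0.05/12)^(12 × 15) = $38,046.67
Interest = A − P = $38,046.67 − $18,000.00 = $20,046.67

Interest = A - P = $20,046.67


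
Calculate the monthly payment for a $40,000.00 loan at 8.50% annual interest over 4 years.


Loan payment formula: PMT = PV × r / (1 − (1 + r)^(−n))
Monthly rate r = 0.085/12 ≈ 0.00708333, n = 48 months
Denominator: 1 − (1 + 0.085/12)^(−48) = 0.287376
PMT = $40,000.00 × (0.085/12) / 0.287376
PMT = $985.93 per month

PMT = PV × r / (1-(1+r)^(-n)) = $985.93/month


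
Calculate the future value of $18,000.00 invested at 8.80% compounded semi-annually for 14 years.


Compound interest formula: A = P(1 + r/n)^(nt)
A = $18,000.00 × (1 + 0.088/2)^(2 × 14)
Growth factor: (1 + 0.088/2)^28 = 3.338981
A = $18,000.00 × 3.338981
A = $60,101.66

A = P(1 + r/n)^(nt) = $60,101.66


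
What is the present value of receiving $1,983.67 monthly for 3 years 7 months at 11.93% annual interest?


Present value of an ordinary annuity: PV = PMT × (1 − (1 + r)^(−n)) / r
Monthly rate r = 0.1193/12 ≈ 0.00994167, n = 43
PV = $1,983.67 × (1 − (1 + 0.1193/12)^(−43)) / (0.1193/12)
PV = $1,983.67 × 34.851202
PV = $69,133.28

PV = PMT × (1-(1+r)^(-n))/r = $69,133.28


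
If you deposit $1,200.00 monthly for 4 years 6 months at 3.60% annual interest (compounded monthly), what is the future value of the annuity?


Future value of an ordinary annuity: FV = PMT × ((1 + r)^n − 1) / r
Monthly rate r = 0.036/12 = 0.003, n = 54
FV = $1,200.00 × ((1 + 0.036/12)^54 − 1) / (0.036/12)
FV = $1,200.00 × 58.525037
FV = $70,230.04

FV = PMT × ((1+r)^n - 1)/r = $70,230.04


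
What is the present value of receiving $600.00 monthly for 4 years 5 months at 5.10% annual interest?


Present value of an ordinary annuity: PV = PMT × (1 − (1 + r)^(−n)) / r
Monthly rate r = 0.051/12 = 0.00425, n = 53
PV = $600.00 × (1 − (1 + 0.051/12)^(−53)) / (0.051/12)
PV = $600.00 × 47.365236
PV = $28,419.14

PV = PMT × (1-(1+r)^(-n))/r = $28,419.14


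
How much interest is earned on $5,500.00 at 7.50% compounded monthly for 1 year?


Compound interest earned = final amount − principal.
A = P(1 + r/n)^(nt) = $5,500.00 × (1 + 0.075/12)^(12 × 1) = $5,926.98
Interest = A − P = $5,926.98 − $5,500.00 = $426.98

Interest = A - P = $426.98


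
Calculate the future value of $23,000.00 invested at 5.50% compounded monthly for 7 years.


Compound interest formula: A = P(1 + r/n)^(nt)
A = $23,000.00 × (1 + 0.055/12)^(12 × 7)
Growth factor: (1 + 0.055/12)^84 = 1.468322
A = $23,000.00 × 1.468322
A = $33,771.41

A = P(1 + r/n)^(nt) = $33,771.41


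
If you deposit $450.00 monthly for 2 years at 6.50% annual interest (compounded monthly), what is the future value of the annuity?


Future value of an ordinary annuity: FV = PMT × ((1 + r)^n − 1) / r
Monthly rate r = 0.065/12 ≈ 0.00541667, n = 24
FV = $450.00 × ((1 + 0.065/12)^24 − 1) / (0.065/12)
FV = $450.00 × 25.556111
FV = $11,500.25

FV = PMT × ((1+r)^n - 1)/r = $11,500.25


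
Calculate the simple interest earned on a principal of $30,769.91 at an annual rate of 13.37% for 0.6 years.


Simple interest formula: I = P × r × t
I = $30,769.91 × 0.1337 × 0.6
I = $2,468.36

I = P × r × t = $2,468.36


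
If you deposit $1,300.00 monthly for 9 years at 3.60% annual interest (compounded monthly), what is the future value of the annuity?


Future value of an ordinary annuity: FV = PMT × ((1 + r)^n − 1) / r
Monthly rate r = 0.036/12 = 0.003, n = 108
FV = $1,300.00 × ((1 + 0.036/12)^108 − 1) / (0.036/12)
FV = $1,300.00 × 127.325615
FV = $165,523.30

FV = PMT × ((1+r)^n - 1)/r = $165,523.30


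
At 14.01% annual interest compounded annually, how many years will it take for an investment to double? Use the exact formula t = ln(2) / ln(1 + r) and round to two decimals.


Doubling condition: (1 + r)^t = 2
Take ln of both sides: t × ln(1 + r) = ln(2)
t = ln(2) / ln(1 + r)
t = 0.693147 / 0.131116
t = 5.29

t = ln(2) / ln(1 + r) = 5.29 years


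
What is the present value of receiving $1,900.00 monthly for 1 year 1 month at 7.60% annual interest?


Present value of an ordinary annuity: PV = PMT × (1 − (1 + r)^(−n)) / r
Monthly rate r = 0.076/12 ≈ 0.00633333, n = 13
PV = $1,900.00 × (1 − (1 + 0.076/12)^(−13)) / (0.076/12)
PV = $1,900.00 × 12.441465
PV = $23,638.78

PV = PMT × (1-(1+r)^(-n))/r = $23,638.78


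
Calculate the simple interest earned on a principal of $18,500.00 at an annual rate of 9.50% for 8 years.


Simple interest formula: I = P × r × t
I = $18,500.00 × 0.095 × 8
I = $14,060.00

I = P × r × t = $14,060.00


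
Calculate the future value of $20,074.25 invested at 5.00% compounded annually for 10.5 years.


Compound interest formula: A = P(1 + r/n)^(nt)
A = $20,074.25 × (1 + 0.05/1)^(1 × 10.5)
Growth factor: (1 + 0.05/1)^10.5 = 1.6691203
A = $20,074.25 × 1.6691203
A = $33,506.34

A = P(1 + r/n)^(nt) = $33,506.34


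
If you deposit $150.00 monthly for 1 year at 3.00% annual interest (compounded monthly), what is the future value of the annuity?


Future value of an ordinary annuity: FV = PMT × ((1 + r)^n − 1) / r
Monthly rate r = 0.03/12 = 0.0025, n = 12
FV = $150.00 × ((1 + 0.03/12)^12 − 1) / (0.03/12)
FV = $150.00 × 12.166383
FV = $1,824.96

FV = PMT × ((1+r)^n - 1)/r = $1,824.96


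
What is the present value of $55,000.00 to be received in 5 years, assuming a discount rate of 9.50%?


Present value formula: PV = FV / (1 + r)^t
PV = $55,000.00 / (1 + 0.095)^5
PV = $55,000.00 / 1.574239
PV = $34,937.52

PV = FV / (1 + r)^t = $34,937.52


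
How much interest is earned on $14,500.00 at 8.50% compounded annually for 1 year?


Compound interest earned = final amount − principal.
A = P(1 + r/n)^(nt) = $14,500.00 × (1 + 0.085/1)^(1 × 1) = $15,732.50
Interest = A − P = $15,732.50 − $14,500.00 = $1,232.50

Interest = A - P = $1,232.50


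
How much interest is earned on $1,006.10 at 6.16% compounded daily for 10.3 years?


Compound interest earned = final amount − principal.
A = P(1 + r/n)^(nt) = $1,006.10 × (1 + 0.0616/365)^(365 × 10.3) = $1,897.44
Interest = A − P = $1,897.44 − $1,006.10 = $891.34

Interest = A - P = $891.34


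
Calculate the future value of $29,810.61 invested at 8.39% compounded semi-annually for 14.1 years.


Compound interest formula: A = P(1 + r/n)^(nt)
A = $29,810.61 × (1 + 0.0839/2)^(2 × 14.1)
Growth factor: (1 + 0.0839/2)^28.2 = 3.1862657
A = $29,810.61 × 3.1862657
A = $94,984.52

A = P(1 + r/n)^(nt) = $94,984.52


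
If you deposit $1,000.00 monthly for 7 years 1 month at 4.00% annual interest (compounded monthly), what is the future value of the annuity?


Future value of an ordinary annuity: FV = PMT × ((1 + r)^n − 1) / r
Monthly rate r = 0.04/12 ≈ 0.00333333, n = 85
FV = $1,000.00 × ((1 + 0.04/12)^85 − 1) / (0.04/12)
FV = $1,000.00 × 98.076673
FV = $98,076.67

FV = PMT × ((1+r)^n - 1)/r = $98,076.67


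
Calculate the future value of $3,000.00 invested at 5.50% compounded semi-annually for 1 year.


Compound interest formula: A = P(1 + r/n)^(nt)
A = $3,000.00 × (1 + 0.055/2)^(2 × 1)
Growth factor: (1 + 0.055/2)^2 = 1.055756
A = $3,000.00 × 1.055756
A = $3,167.27

A = P(1 + r/n)^(nt) = $3,167.27


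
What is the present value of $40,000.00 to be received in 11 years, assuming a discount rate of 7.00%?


Present value formula: PV = FV / (1 + r)^t
PV = $40,000.00 / (1 + 0.07)^11
PV = $40,000.00 / 2.104852
PV = $19,003.71

PV = FV / (1 + r)^t = $19,003.71


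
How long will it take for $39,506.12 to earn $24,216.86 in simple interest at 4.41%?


Rearrange the simple interest formula for t:
I = P × r × t  ⇒  t = I / (P × r)
t = $24,216.86 / ($39,506.12 × 0.0441)
t = 13.9

t = I/(P×r) = 13.9 years


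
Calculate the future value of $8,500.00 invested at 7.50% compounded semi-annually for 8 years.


Compound interest formula: A = P(1 + r/n)^(nt)
A = $8,500.00 × (1 + 0.075/2)^(2 × 8)
Growth factor: (1 + 0.075/2)^16 = 1.802228
A = $8,500.00 × 1.802228
A = $15,318.94

A = P(1 + r/n)^(nt) = $15,318.94


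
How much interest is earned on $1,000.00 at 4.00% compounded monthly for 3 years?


Compound interest earned = final amount − principal.
A = P(1 + r/n)^(nt) = $1,000.00 × (1 + 0.04/12)^(12 × 3) = $1,127.27
Interest = A − P = $1,127.27 − $1,000.00 = $127.27

Interest = A - P = $127.27


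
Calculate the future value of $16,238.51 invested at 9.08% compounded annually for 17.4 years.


Compound interest formula: A = P(1 + r/n)^(nt)
A = $16,238.51 × (1 + 0.0908/1)^(1 × 17.4)
Growth factor: (1 + 0.0908/1)^17.4 = 4.536963
A = $16,238.51 × 4.536963
A = $73,673.52

A = P(1 + r/n)^(nt) = $73,673.52


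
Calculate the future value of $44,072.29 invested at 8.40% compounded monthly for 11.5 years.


Compound interest formula: A = P(1 + r/n)^(nt)
A = $44,072.29 × (1 + 0.084/12)^(12 × 11.5)
Growth factor: (1 + 0.084/12)^138 = 2.6185866
A = $44,072.29 × 2.6185866
A = $115,407.11

A = P(1 + r/n)^(nt) = $115,407.11


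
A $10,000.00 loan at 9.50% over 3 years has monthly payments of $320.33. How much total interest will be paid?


Total paid over the life of the loan = PMT × n.
Total paid = $320.33 × 36 = $11,531.88
Total interest = total paid − principal = $11,531.88 − $10,000.00 = $1,531.88

Total interest = (PMT × n) - PV = $1,531.88


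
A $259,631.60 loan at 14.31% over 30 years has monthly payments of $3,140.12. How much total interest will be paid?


Total paid over the life of the loan = PMT × n.
Total paid = $3,140.12 × 360 = $1,130,443.20
Total interest = total paid − principal = $1,130,443.20 − $259,631.60 = $870,811.60

Total interest = (PMT × n) - PV = $870,811.60


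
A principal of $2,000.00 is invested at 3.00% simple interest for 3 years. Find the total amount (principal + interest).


Total amount formula: A = P(1 + rt) = P + P·r·t
Interest: I = P × r × t = $2,000.00 × 0.03 × 3 = $180.00
A = P + I = $2,000.00 + $180.00 = $2,180.00

A = P + I = P(1 + rt) = $2,180.00


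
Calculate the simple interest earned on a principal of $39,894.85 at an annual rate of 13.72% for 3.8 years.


Simple interest formula: I = P × r × t
I = $39,894.85 × 0.1372 × 3.8
I = $20,799.58

I = P × r × t = $20,799.58


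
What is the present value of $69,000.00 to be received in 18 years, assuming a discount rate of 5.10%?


Present value formula: PV = FV / (1 + r)^t
PV = $69,000.00 / (1 + 0.051)^18
PV = $69,000.00 / 2.4482112
PV = $28,183.84

PV = FV / (1 + r)^t = $28,183.84


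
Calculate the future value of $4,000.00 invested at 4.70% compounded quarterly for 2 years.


Compound interest formula: A = P(1 + r/n)^(nt)
A = $4,000.00 × (1 + 0.047/4)^(4 × 2)
Growth factor: (1 + 0.047/4)^8 = 1.097958
A = $4,000.00 × 1.097958
A = $4,391.83

A = P(1 + r/n)^(nt) = $4,391.83


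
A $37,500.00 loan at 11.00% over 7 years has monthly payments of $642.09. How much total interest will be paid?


Total paid over the life of the loan = PMT × n.
Total paid = $642.09 × 84 = $53,935.56
Total interest = total paid − principal = $53,935.56 − $37,500.00 = $16,435.56

Total interest = (PMT × n) - PV = $16,435.56


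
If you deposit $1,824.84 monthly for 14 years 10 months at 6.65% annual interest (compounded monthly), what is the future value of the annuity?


Future value of an ordinary annuity: FV = PMT × ((1 + r)^n − 1) / r
Monthly rate r = 0.0665/12 ≈ 0.00554167, n = 178
FV = $1,824.84 × ((1 + 0.0665/12)^178 − 1) / (0.0665/12)
FV = $1,824.84 × 302.132152
FV = $551,342.84

FV = PMT × ((1+r)^n - 1)/r = $551,342.84


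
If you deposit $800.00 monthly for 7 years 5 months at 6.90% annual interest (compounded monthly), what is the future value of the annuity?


Future value of an ordinary annuity: FV = PMT × ((1 + r)^n − 1) / r
Monthly rate r = 0.069/12 = 0.00575, n = 89
FV = $800.00 × ((1 + 0.069/12)^89 − 1) / (0.069/12)
FV = $800.00 × 115.785176
FV = $92,628.14

FV = PMT × ((1+r)^n - 1)/r = $92,628.14


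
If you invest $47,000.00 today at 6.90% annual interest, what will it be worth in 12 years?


Future value formula: FV = PV × (1 + r)^t
FV = $47,000.00 × (1 + 0.069)^12
FV = $47,000.00 × 2.2270628
FV = $104,671.95

FV = PV × (1 + r)^t = $104,671.95


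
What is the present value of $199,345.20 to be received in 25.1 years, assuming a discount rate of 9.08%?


Present value formula: PV = FV / (1 + r)^t
PV = $199,345.20 / (1 + 0.0908)^25.1
PV = $199,345.20 / 8.859368
PV = $22,501.06

PV = FV / (1 + r)^t = $22,501.06
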